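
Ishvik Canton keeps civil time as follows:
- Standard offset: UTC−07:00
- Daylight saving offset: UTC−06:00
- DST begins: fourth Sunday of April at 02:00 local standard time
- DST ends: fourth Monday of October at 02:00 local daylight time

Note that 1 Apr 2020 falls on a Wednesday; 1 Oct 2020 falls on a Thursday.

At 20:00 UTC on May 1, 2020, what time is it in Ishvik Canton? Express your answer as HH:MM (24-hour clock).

14:00

1 April 2020 is a Wednesday, so the first Sunday is April 5 and the fourth is April 26.
1 October 2020 is a Thursday, so the first Monday is October 5 and the fourth is October 26.
At the standard offset (UTC−07:00), 20:00 UTC − 7h = 13:00 Ishvik Canton standard time.
The standard-time date in Ishvik Canton, May 1, 2020, falls between 26 April and 26 October, so daylight saving is in effect and Ishvik Canton is at UTC−06:00.
20:00 UTC − 6h = 14:00 local.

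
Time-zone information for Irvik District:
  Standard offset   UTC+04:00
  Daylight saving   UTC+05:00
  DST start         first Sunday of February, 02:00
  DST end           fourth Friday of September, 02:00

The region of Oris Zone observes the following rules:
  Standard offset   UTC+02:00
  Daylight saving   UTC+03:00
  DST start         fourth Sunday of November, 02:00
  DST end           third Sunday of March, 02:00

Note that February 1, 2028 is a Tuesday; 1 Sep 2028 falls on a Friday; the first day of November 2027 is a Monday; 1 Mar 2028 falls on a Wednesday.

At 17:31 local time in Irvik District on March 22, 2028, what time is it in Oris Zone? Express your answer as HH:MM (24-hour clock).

14:31

1 February 2028 is a Tuesday, so the first Sunday is February 6.
1 September 2028 is a Friday, so the first Friday is September 1 and the fourth is September 22.
Daylight saving runs 6 February – 22 September; March 22, 2028 is inside that window, so Irvik District is at UTC+05:00.
17:31 Irvik District − 5h = 12:31 UTC.
1 November 2027 is a Monday, so the first Sunday is November 7 and the fourth is November 28.
1 March 2028 is a Wednesday, so the first Sunday is March 5 and the third is March 19.
At the standard offset (UTC+02:00), 12:31 UTC + 2h = 14:31 Oris Zone standard time.
The standard-time date in Oris Zone, March 22, 2028, does not fall between 28 November 2027 and 19 March 2028, so daylight saving is not in effect and Oris Zone is at UTC+02:00.
12:31 UTC + 2h = 14:31 Oris Zone.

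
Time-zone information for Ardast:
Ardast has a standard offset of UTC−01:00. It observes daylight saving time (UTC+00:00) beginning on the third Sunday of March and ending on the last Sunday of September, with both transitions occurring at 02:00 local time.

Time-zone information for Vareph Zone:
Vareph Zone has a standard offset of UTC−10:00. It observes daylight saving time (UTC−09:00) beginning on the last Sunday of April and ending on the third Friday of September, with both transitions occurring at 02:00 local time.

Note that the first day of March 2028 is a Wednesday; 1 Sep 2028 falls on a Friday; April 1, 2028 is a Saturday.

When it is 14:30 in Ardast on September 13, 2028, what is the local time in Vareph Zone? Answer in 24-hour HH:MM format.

05:30

1 March 2028 is a Wednesday, so the first Sunday is March 5 and the third is March 19.
1 September 2028 is a Friday, so Sundays fall on 3, 10, 17, 24; the last is September 24.
September 13, 2028 lies within the daylight-saving period (19 March – 24 September), so Ardast is on daylight time, UTC+00:00.
14:30 Ardast − 0h = 14:30 UTC.
1 April 2028 is a Saturday, so Sundays fall on 2, 9, 16, 23, 30; the last is April 30.
1 September 2028 is a Friday, so the first Friday is September 1 and the third is September 15.
At the standard offset (UTC−10:00), 14:30 UTC − 10h = 04:30 Vareph Zone standard time.
The standard-time date in Vareph Zone, September 13, 2028, falls between 30 April and 15 September, so daylight saving is in effect and Vareph Zone is at UTC−09:00.
14:30 UTC − 9h = 05:30 Vareph Zone.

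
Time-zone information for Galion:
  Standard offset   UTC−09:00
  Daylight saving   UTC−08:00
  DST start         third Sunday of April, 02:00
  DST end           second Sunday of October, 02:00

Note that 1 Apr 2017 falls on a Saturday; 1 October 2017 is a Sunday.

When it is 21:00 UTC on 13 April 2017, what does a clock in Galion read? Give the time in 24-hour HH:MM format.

1 April 2017 is a Saturday, so the first Sunday is April 2 and the third is April 16.
1 October 2017 is a Sunday, so the first Sunday is October 1 and the second is October 8.
At the standard offset (UTC−09:00), 21:00 UTC − 9h = 12:00 Galion standard time.
Daylight saving runs 16 April – 8 October; the standard-time date in Galion, 13 April 2017, is outside that window, so Galion is on standard time at UTC−09:00.
21:00 UTC − 9h = 12:00 local.

12:00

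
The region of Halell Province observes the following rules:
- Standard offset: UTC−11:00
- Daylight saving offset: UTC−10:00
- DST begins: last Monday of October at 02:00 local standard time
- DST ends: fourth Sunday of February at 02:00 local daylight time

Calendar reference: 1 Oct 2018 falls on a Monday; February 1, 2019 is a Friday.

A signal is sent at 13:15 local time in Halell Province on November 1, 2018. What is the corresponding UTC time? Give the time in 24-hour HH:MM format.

23:15

1 October 2018 is a Monday, so Mondays fall on 1, 8, 15, 22, 29; the last is October 29.
1 February 2019 is a Friday, so the first Sunday is February 3 and the fourth is February 24.
Daylight saving runs 29 October 2018 – 24 February 2019; November 1, 2018 is inside that window, so Halell Province is at UTC−10:00.
13:15 local + 10h = 23:15 UTC.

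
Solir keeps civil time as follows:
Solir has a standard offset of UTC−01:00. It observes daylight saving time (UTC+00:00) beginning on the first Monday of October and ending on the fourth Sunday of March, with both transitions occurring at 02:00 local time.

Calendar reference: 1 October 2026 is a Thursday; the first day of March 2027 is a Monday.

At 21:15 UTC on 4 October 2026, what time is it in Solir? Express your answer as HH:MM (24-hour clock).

1 October 2026 is a Thursday, so the first Monday is October 5.
1 March 2027 is a Monday, so the first Sunday is March 7 and the fourth is March 28.
At the standard offset (UTC−01:00), 21:15 UTC − 1h = 20:15 Solir standard time.
The standard-time date in Solir, 4 October 2026, is outside the daylight-saving period (5 October 2026 – 28 March 2027), so Solir is on standard time, UTC−01:00.
21:15 UTC − 1h = 20:15 local.

20:15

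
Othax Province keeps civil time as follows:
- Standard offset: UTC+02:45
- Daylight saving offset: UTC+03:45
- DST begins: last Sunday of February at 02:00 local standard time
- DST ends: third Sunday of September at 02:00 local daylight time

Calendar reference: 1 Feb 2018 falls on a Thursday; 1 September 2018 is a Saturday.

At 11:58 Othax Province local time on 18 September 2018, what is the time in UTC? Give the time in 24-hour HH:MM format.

09:13

1 February 2018 is a Thursday, so Sundays fall on 4, 11, 18, 25; the last is February 25.
1 September 2018 is a Saturday, so the first Sunday is September 2 and the third is September 16.
18 September 2018 does not fall between 25 February and 16 September, so daylight saving is not in effect and Othax Province is at UTC+02:45.
11:58 local − 2h45m = 09:13 UTC.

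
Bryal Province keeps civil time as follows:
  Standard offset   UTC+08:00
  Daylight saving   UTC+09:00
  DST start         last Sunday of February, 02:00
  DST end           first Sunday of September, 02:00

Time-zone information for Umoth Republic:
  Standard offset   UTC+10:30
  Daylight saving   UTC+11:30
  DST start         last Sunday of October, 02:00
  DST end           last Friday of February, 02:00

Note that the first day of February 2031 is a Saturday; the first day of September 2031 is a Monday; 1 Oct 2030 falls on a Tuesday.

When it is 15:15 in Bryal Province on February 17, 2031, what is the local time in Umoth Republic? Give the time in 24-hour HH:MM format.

1 February 2031 is a Saturday, so Sundays fall on 2, 9, 16, 23; the last is February 23.
1 September 2031 is a Monday, so the first Sunday is September 7.
Daylight saving runs 23 February – 7 September; February 17, 2031 is outside that window, so Bryal Province is on standard time at UTC+08:00.
15:15 Bryal Province − 8h = 07:15 UTC.
1 October 2030 is a Tuesday, so Sundays fall on 6, 13, 20, 27; the last is October 27.
1 February 2031 is a Saturday, so Fridays fall on 7, 14, 21, 28; the last is February 28.
At the standard offset (UTC+10:30), 07:15 UTC + 10h30m = 17:45 Umoth Republic standard time.
The standard-time date in Umoth Republic, February 17, 2031, lies within the daylight-saving period (27 October 2030 – 28 February 2031), so Umoth Republic is on daylight time, UTC+11:30.
07:15 UTC + 11h30m = 18:45 Umoth Republic.

18:45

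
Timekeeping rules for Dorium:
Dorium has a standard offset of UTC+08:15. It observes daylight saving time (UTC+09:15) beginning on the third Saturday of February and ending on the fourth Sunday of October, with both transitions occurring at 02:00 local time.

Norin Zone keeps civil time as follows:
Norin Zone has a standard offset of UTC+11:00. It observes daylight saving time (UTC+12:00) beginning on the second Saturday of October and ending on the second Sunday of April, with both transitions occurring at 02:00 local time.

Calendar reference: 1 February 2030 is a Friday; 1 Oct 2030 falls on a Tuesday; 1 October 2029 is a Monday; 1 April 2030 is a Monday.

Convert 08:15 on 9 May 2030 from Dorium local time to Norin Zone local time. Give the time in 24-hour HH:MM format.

1 February 2030 is a Friday, so the first Saturday is February 2 and the third is February 16.
1 October 2030 is a Tuesday, so the first Sunday is October 6 and the fourth is October 27.
Daylight saving runs 16 February – 27 October; 9 May 2030 is inside that window, so Dorium is at UTC+09:15.
08:15 Dorium − 9h15m = 23:00 UTC (rolling into the previous day, 8 May 2030).
1 October 2029 is a Monday, so the first Saturday is October 6 and the second is October 13.
1 April 2030 is a Monday, so the first Sunday is April 7 and the second is April 14.
At the standard offset (UTC+11:00), 23:00 UTC + 11h = 10:00 Norin Zone standard time (rolling into the next day, 9 May 2030).
The standard-time date in Norin Zone, 9 May 2030, is outside the daylight-saving period (13 October 2029 – 14 April 2030), so Norin Zone is on standard time, UTC+11:00.
23:00 UTC + 11h = 10:00 Norin Zone (rolling into the next day, 9 May 2030).

10:00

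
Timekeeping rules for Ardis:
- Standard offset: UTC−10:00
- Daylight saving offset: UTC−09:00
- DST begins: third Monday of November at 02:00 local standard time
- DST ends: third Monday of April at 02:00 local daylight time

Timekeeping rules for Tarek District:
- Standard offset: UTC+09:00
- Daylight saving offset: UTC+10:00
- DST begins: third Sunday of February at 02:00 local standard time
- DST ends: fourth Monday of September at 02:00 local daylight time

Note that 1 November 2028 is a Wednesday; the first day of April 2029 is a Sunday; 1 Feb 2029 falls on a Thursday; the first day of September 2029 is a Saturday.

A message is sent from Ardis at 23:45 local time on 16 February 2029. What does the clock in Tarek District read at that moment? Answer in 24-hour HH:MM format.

17:45

1 November 2028 is a Wednesday, so the first Monday is November 6 and the third is November 20.
1 April 2029 is a Sunday, so the first Monday is April 2 and the third is April 16.
Daylight saving runs 20 November 2028 – 16 April 2029; 16 February 2029 is inside that window, so Ardis is at UTC−09:00.
23:45 Ardis + 9h = 08:45 UTC (rolling into the next day, 17 February 2029).
1 February 2029 is a Thursday, so the first Sunday is February 4 and the third is February 18.
1 September 2029 is a Saturday, so the first Monday is September 3 and the fourth is September 24.
At the standard offset (UTC+09:00), 08:45 UTC + 9h = 17:45 Tarek District standard time.
The standard-time date in Tarek District, 17 February 2029, is outside the daylight-saving period (18 February – 24 September), so Tarek District is on standard time, UTC+09:00.
08:45 UTC + 9h = 17:45 Tarek District.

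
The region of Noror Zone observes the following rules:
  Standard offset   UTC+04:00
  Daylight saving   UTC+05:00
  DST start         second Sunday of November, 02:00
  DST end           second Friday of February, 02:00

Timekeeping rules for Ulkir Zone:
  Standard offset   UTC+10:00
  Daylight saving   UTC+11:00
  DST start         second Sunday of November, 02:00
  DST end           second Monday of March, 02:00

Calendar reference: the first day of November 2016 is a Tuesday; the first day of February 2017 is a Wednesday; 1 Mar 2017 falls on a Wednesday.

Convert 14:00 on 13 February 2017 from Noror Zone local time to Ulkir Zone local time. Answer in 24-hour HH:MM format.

21:00

1 November 2016 is a Tuesday, so the first Sunday is November 6 and the second is November 13.
1 February 2017 is a Wednesday, so the first Friday is February 3 and the second is February 10.
Daylight saving runs 13 November 2016 – 10 February 2017; 13 February 2017 is outside that window, so Noror Zone is on standard time at UTC+04:00.
14:00 Noror Zone − 4h = 10:00 UTC.
1 November 2016 is a Tuesday, so the first Sunday is November 6 and the second is November 13.
1 March 2017 is a Wednesday, so the first Monday is March 6 and the second is March 13.
At the standard offset (UTC+10:00), 10:00 UTC + 10h = 20:00 Ulkir Zone standard time.
The standard-time date in Ulkir Zone, 13 February 2017, falls between 13 November 2016 and 13 March 2017, so daylight saving is in effect and Ulkir Zone is at UTC+11:00.
10:00 UTC + 11h = 21:00 Ulkir Zone.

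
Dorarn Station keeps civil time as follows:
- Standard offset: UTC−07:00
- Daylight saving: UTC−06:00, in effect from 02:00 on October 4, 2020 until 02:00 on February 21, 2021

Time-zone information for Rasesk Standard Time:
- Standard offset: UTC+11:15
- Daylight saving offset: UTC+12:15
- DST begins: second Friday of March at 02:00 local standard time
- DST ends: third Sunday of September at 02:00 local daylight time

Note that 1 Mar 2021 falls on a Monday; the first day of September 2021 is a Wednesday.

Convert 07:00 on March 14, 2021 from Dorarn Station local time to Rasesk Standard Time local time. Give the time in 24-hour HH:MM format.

02:15

March 14, 2021 does not fall between 4 October 2020 and 21 February 2021, so daylight saving is not in effect and Dorarn Station is at UTC−07:00.
07:00 Dorarn Station + 7h = 14:00 UTC.
1 March 2021 is a Monday, so the first Friday is March 5 and the second is March 12.
1 September 2021 is a Wednesday, so the first Sunday is September 5 and the third is September 19.
At the standard offset (UTC+11:15), 14:00 UTC + 11h15m = 01:15 Rasesk Standard Time standard time (rolling into the next day, 15 March 2021).
The standard-time date in Rasesk Standard Time, March 15, 2021, falls between 12 March and 19 September, so daylight saving is in effect and Rasesk Standard Time is at UTC+12:15.
14:00 UTC + 12h15m = 02:15 Rasesk Standard Time (rolling into the next day, 15 March 2021).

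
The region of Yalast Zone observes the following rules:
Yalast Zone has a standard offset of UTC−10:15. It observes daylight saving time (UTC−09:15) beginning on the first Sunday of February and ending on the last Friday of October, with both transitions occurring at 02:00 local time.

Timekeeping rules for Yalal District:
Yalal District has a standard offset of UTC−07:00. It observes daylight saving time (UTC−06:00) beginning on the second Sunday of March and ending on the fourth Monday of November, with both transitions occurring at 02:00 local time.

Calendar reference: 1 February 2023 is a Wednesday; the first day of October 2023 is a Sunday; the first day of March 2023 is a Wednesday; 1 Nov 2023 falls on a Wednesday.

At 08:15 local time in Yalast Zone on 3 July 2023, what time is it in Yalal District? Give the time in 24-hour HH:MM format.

1 February 2023 is a Wednesday, so the first Sunday is February 5.
1 October 2023 is a Sunday, so Fridays fall on 6, 13, 20, 27; the last is October 27.
3 July 2023 falls between 5 February and 27 October, so daylight saving is in effect and Yalast Zone is at UTC−09:15.
08:15 Yalast Zone + 9h15m = 17:30 UTC.
1 March 2023 is a Wednesday, so the first Sunday is March 5 and the second is March 12.
1 November 2023 is a Wednesday, so the first Monday is November 6 and the fourth is November 27.
At the standard offset (UTC−07:00), 17:30 UTC − 7h = 10:30 Yalal District standard time.
The standard-time date in Yalal District, 3 July 2023, falls between 12 March and 27 November, so daylight saving is in effect and Yalal District is at UTC−06:00.
17:30 UTC − 6h = 11:30 Yalal District.

11:30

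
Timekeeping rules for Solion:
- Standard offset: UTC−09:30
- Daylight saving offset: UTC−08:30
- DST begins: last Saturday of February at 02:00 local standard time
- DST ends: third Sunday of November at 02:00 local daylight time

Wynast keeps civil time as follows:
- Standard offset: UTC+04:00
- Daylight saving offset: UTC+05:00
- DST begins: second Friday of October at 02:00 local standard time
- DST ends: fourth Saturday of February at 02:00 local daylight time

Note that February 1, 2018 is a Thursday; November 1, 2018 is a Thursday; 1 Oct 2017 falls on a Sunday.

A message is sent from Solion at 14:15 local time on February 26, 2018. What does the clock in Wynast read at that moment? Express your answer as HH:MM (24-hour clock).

1 February 2018 is a Thursday, so Saturdays fall on 3, 10, 17, 24; the last is February 24.
1 November 2018 is a Thursday, so the first Sunday is November 4 and the third is November 18.
Daylight saving runs 24 February – 18 November; February 26, 2018 is inside that window, so Solion is at UTC−08:30.
14:15 Solion + 8h30m = 22:45 UTC.
1 October 2017 is a Sunday, so the first Friday is October 6 and the second is October 13.
1 February 2018 is a Thursday, so the first Saturday is February 3 and the fourth is February 24.
At the standard offset (UTC+04:00), 22:45 UTC + 4h = 02:45 Wynast standard time (rolling into the next day, 27 February 2018).
The standard-time date in Wynast, February 27, 2018, is outside the daylight-saving period (13 October 2017 – 24 February 2018), so Wynast is on standard time, UTC+04:00.
22:45 UTC + 4h = 02:45 Wynast (rolling into the next day, 27 February 2018).

02:45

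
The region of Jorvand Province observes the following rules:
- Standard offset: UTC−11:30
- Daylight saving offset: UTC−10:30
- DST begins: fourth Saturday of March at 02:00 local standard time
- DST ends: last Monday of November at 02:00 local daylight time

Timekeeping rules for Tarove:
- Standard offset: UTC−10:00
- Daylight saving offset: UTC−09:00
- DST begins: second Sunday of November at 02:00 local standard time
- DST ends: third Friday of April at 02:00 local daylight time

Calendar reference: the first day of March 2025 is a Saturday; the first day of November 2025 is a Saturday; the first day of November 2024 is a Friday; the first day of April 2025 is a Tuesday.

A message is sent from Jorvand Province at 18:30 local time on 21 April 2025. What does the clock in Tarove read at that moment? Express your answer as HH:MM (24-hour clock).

19:00

1 March 2025 is a Saturday, so the first Saturday is March 1 and the fourth is March 22.
1 November 2025 is a Saturday, so Mondays fall on 3, 10, 17, 24; the last is November 24.
21 April 2025 falls between 22 March and 24 November, so daylight saving is in effect and Jorvand Province is at UTC−10:30.
18:30 Jorvand Province + 10h30m = 05:00 UTC (rolling into the next day, 22 April 2025).
1 November 2024 is a Friday, so the first Sunday is November 3 and the second is November 10.
1 April 2025 is a Tuesday, so the first Friday is April 4 and the third is April 18.
At the standard offset (UTC−10:00), 05:00 UTC − 10h = 19:00 Tarove standard time (rolling into the previous day, 21 April 2025).
The standard-time date in Tarove, 21 April 2025, does not fall between 10 November 2024 and 18 April 2025, so daylight saving is not in effect and Tarove is at UTC−10:00.
05:00 UTC − 10h = 19:00 Tarove (rolling into the previous day, 21 April 2025).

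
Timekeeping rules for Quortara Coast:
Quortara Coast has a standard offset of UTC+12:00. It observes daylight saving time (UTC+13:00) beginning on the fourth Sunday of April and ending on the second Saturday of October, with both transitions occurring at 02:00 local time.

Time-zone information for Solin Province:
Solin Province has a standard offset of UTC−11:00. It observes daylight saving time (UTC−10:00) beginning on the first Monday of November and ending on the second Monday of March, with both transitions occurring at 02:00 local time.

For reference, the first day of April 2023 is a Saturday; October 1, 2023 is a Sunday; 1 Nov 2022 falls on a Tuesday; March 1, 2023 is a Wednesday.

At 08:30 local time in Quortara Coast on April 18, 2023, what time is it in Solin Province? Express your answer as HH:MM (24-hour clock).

09:30

1 April 2023 is a Saturday, so the first Sunday is April 2 and the fourth is April 23.
1 October 2023 is a Sunday, so the first Saturday is October 7 and the second is October 14.
April 18, 2023 does not fall between 23 April and 14 October, so daylight saving is not in effect and Quortara Coast is at UTC+12:00.
08:30 Quortara Coast − 12h = 20:30 UTC (rolling into the previous day, 17 April 2023).
1 November 2022 is a Tuesday, so the first Monday is November 7.
1 March 2023 is a Wednesday, so the first Monday is March 6 and the second is March 13.
At the standard offset (UTC−11:00), 20:30 UTC − 11h = 09:30 Solin Province standard time.
Daylight saving runs 7 November 2022 – 13 March 2023; the standard-time date in Solin Province, April 17, 2023, is outside that window, so Solin Province is on standard time at UTC−11:00.
20:30 UTC − 11h = 09:30 Solin Province.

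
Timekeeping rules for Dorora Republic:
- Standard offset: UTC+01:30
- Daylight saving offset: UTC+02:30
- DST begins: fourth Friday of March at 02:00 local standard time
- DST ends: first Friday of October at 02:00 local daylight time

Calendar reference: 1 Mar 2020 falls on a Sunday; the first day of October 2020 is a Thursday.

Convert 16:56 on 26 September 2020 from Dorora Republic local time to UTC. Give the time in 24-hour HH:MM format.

1 March 2020 is a Sunday, so the first Friday is March 6 and the fourth is March 27.
1 October 2020 is a Thursday, so the first Friday is October 2.
Daylight saving runs 27 March – 2 October; 26 September 2020 is inside that window, so Dorora Republic is at UTC+02:30.
16:56 local − 2h30m = 14:26 UTC.

14:26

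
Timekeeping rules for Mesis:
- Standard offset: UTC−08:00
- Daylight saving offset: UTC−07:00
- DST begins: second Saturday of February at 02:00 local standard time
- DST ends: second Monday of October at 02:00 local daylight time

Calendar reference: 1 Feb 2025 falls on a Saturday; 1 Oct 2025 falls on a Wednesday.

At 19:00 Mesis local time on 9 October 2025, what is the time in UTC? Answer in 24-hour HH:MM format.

02:00

1 February 2025 is a Saturday, so the first Saturday is February 1 and the second is February 8.
1 October 2025 is a Wednesday, so the first Monday is October 6 and the second is October 13.
9 October 2025 falls between 8 February and 13 October, so daylight saving is in effect and Mesis is at UTC−07:00.
19:00 local + 7h = 02:00 UTC (rolling into the next day, 10 October 2025).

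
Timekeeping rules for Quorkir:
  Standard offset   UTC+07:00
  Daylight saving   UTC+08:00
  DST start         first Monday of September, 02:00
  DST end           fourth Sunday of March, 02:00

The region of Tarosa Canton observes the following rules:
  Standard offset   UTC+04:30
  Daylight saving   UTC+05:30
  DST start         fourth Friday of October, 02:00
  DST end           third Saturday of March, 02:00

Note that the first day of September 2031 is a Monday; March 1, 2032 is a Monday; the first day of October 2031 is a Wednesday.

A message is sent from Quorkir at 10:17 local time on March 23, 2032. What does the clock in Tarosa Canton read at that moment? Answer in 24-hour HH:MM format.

06:47

1 September 2031 is a Monday, so the first Monday is September 1.
1 March 2032 is a Monday, so the first Sunday is March 7 and the fourth is March 28.
March 23, 2032 lies within the daylight-saving period (1 September 2031 – 28 March 2032), so Quorkir is on daylight time, UTC+08:00.
10:17 Quorkir − 8h = 02:17 UTC.
1 October 2031 is a Wednesday, so the first Friday is October 3 and the fourth is October 24.
1 March 2032 is a Monday, so the first Saturday is March 6 and the third is March 20.
At the standard offset (UTC+04:30), 02:17 UTC + 4h30m = 06:47 Tarosa Canton standard time.
Daylight saving runs 24 October 2031 – 20 March 2032; the standard-time date in Tarosa Canton, March 23, 2032, is outside that window, so Tarosa Canton is on standard time at UTC+04:30.
02:17 UTC + 4h30m = 06:47 Tarosa Canton.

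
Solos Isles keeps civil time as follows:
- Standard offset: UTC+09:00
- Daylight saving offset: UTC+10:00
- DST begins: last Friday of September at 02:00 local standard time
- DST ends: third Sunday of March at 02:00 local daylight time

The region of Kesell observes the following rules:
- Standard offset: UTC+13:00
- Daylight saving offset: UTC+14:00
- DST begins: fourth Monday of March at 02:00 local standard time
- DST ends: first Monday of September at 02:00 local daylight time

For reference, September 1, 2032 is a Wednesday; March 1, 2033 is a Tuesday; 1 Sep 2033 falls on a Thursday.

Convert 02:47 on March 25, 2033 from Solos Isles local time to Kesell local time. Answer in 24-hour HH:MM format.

1 September 2032 is a Wednesday, so Fridays fall on 3, 10, 17, 24; the last is September 24.
1 March 2033 is a Tuesday, so the first Sunday is March 6 and the third is March 20.
March 25, 2033 does not fall between 24 September 2032 and 20 March 2033, so daylight saving is not in effect and Solos Isles is at UTC+09:00.
02:47 Solos Isles − 9h = 17:47 UTC (rolling into the previous day, 24 March 2033).
1 March 2033 is a Tuesday, so the first Monday is March 7 and the fourth is March 28.
1 September 2033 is a Thursday, so the first Monday is September 5.
At the standard offset (UTC+13:00), 17:47 UTC + 13h = 06:47 Kesell standard time (rolling into the next day, 25 March 2033).
The standard-time date in Kesell, March 25, 2033, is outside the daylight-saving period (28 March – 5 September), so Kesell is on standard time, UTC+13:00.
17:47 UTC + 13h = 06:47 Kesell (rolling into the next day, 25 March 2033).

06:47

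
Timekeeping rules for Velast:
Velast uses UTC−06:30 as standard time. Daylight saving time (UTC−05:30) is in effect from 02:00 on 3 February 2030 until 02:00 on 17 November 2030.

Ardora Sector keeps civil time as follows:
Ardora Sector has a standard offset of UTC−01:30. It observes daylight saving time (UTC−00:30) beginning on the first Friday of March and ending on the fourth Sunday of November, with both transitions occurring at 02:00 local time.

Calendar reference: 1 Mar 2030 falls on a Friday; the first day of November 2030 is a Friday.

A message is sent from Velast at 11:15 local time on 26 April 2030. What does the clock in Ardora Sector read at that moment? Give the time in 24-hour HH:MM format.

Daylight saving runs 3 February – 17 November; 26 April 2030 is inside that window, so Velast is at UTC−05:30.
11:15 Velast + 5h30m = 16:45 UTC.
1 March 2030 is a Friday, so the first Friday is March 1.
1 November 2030 is a Friday, so the first Sunday is November 3 and the fourth is November 24.
At the standard offset (UTC−01:30), 16:45 UTC − 1h30m = 15:15 Ardora Sector standard time.
Daylight saving runs 1 March – 24 November; the standard-time date in Ardora Sector, 26 April 2030, is inside that window, so Ardora Sector is at UTC−00:30.
16:45 UTC − 0h30m = 16:15 Ardora Sector.

16:15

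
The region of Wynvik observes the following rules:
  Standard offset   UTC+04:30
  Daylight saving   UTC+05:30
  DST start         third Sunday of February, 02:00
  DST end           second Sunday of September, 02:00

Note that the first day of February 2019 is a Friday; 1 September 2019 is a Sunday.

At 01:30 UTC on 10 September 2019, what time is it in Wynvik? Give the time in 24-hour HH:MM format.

06:00

1 February 2019 is a Friday, so the first Sunday is February 3 and the third is February 17.
1 September 2019 is a Sunday, so the first Sunday is September 1 and the second is September 8.
At the standard offset (UTC+04:30), 01:30 UTC + 4h30m = 06:00 Wynvik standard time.
The standard-time date in Wynvik, 10 September 2019, does not fall between 17 February and 8 September, so daylight saving is not in effect and Wynvik is at UTC+04:30.
01:30 UTC + 4h30m = 06:00 local.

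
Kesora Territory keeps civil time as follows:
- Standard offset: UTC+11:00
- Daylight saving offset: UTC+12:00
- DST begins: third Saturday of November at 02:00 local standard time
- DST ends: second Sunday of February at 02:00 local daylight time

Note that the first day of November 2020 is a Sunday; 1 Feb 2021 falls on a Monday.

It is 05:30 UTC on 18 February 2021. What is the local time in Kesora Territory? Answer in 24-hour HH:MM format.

16:30

1 November 2020 is a Sunday, so the first Saturday is November 7 and the third is November 21.
1 February 2021 is a Monday, so the first Sunday is February 7 and the second is February 14.
At the standard offset (UTC+11:00), 05:30 UTC + 11h = 16:30 Kesora Territory standard time.
Daylight saving runs 21 November 2020 – 14 February 2021; the standard-time date in Kesora Territory, 18 February 2021, is outside that window, so Kesora Territory is on standard time at UTC+11:00.
05:30 UTC + 11h = 16:30 local.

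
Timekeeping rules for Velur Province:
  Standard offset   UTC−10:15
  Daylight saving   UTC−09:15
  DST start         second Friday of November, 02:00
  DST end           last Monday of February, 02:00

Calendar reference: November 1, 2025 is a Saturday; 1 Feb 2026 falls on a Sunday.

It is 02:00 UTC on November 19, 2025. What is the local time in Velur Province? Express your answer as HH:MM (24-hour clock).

1 November 2025 is a Saturday, so the first Friday is November 7 and the second is November 14.
1 February 2026 is a Sunday, so Mondays fall on 2, 9, 16, 23; the last is February 23.
At the standard offset (UTC−10:15), 02:00 UTC − 10h15m = 15:45 Velur Province standard time (rolling into the previous day, 18 November 2025).
The standard-time date in Velur Province, November 18, 2025, lies within the daylight-saving period (14 November 2025 – 23 February 2026), so Velur Province is on daylight time, UTC−09:15.
02:00 UTC − 9h15m = 16:45 local (rolling into the previous day, 18 November 2025).

16:45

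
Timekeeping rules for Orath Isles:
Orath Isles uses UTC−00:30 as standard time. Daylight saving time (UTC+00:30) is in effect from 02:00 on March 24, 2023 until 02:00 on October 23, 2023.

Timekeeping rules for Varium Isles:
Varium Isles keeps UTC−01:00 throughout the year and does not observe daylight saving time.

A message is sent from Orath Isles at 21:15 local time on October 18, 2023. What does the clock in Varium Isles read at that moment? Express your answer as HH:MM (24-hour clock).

19:45

October 18, 2023 falls between 24 March and 23 October, so daylight saving is in effect and Orath Isles is at UTC+00:30.
21:15 Orath Isles − 0h30m = 20:45 UTC.
Varium Isles stays on UTC−01:00 all year.
20:45 UTC − 1h = 19:45 Varium Isles.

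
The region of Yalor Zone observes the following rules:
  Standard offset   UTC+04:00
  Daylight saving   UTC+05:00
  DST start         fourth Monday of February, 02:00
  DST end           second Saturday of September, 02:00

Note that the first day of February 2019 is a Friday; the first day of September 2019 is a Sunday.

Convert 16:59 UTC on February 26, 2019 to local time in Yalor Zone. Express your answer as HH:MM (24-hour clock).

21:59

1 February 2019 is a Friday, so the first Monday is February 4 and the fourth is February 25.
1 September 2019 is a Sunday, so the first Saturday is September 7 and the second is September 14.
At the standard offset (UTC+04:00), 16:59 UTC + 4h = 20:59 Yalor Zone standard time.
The standard-time date in Yalor Zone, February 26, 2019, falls between 25 February and 14 September, so daylight saving is in effect and Yalor Zone is at UTC+05:00.
16:59 UTC + 5h = 21:59 local.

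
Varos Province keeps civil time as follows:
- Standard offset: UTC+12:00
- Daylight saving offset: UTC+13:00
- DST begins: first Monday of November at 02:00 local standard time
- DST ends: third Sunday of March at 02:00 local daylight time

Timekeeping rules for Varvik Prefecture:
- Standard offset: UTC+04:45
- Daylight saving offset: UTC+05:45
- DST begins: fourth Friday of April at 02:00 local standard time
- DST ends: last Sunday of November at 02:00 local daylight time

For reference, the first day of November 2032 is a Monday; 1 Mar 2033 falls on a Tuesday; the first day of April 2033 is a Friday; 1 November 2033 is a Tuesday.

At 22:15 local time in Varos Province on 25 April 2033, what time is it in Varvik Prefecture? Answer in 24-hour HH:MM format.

1 November 2032 is a Monday, so the first Monday is November 1.
1 March 2033 is a Tuesday, so the first Sunday is March 6 and the third is March 20.
Daylight saving runs 1 November 2032 – 20 March 2033; 25 April 2033 is outside that window, so Varos Province is on standard time at UTC+12:00.
22:15 Varos Province − 12h = 10:15 UTC.
1 April 2033 is a Friday, so the first Friday is April 1 and the fourth is April 22.
1 November 2033 is a Tuesday, so Sundays fall on 6, 13, 20, 27; the last is November 27.
At the standard offset (UTC+04:45), 10:15 UTC + 4h45m = 15:00 Varvik Prefecture standard time.
The standard-time date in Varvik Prefecture, 25 April 2033, falls between 22 April and 27 November, so daylight saving is in effect and Varvik Prefecture is at UTC+05:45.
10:15 UTC + 5h45m = 16:00 Varvik Prefecture.

16:00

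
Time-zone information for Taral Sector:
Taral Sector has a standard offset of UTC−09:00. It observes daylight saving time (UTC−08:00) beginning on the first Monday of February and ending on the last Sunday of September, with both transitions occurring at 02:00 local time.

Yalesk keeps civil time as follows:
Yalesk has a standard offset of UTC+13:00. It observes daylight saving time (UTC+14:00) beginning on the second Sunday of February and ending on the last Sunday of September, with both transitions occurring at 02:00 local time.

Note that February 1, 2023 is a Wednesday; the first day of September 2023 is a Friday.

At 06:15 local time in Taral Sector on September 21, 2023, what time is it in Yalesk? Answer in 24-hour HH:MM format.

1 February 2023 is a Wednesday, so the first Monday is February 6.
1 September 2023 is a Friday, so Sundays fall on 3, 10, 17, 24; the last is September 24.
September 21, 2023 falls between 6 February and 24 September, so daylight saving is in effect and Taral Sector is at UTC−08:00.
06:15 Taral Sector + 8h = 14:15 UTC.
1 February 2023 is a Wednesday, so the first Sunday is February 5 and the second is February 12.
1 September 2023 is a Friday, so Sundays fall on 3, 10, 17, 24; the last is September 24.
At the standard offset (UTC+13:00), 14:15 UTC + 13h = 03:15 Yalesk standard time (rolling into the next day, 22 September 2023).
The standard-time date in Yalesk, September 22, 2023, falls between 12 February and 24 September, so daylight saving is in effect and Yalesk is at UTC+14:00.
14:15 UTC + 14h = 04:15 Yalesk (rolling into the next day, 22 September 2023).

04:15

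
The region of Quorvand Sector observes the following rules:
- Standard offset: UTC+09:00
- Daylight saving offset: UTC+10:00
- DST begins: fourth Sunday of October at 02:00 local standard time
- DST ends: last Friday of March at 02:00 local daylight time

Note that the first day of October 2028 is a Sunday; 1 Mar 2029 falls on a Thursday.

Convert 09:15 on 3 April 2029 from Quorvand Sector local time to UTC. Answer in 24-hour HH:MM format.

1 October 2028 is a Sunday, so the first Sunday is October 1 and the fourth is October 22.
1 March 2029 is a Thursday, so Fridays fall on 2, 9, 16, 23, 30; the last is March 30.
Daylight saving runs 22 October 2028 – 30 March 2029; 3 April 2029 is outside that window, so Quorvand Sector is on standard time at UTC+09:00.
09:15 local − 9h = 00:15 UTC.

00:15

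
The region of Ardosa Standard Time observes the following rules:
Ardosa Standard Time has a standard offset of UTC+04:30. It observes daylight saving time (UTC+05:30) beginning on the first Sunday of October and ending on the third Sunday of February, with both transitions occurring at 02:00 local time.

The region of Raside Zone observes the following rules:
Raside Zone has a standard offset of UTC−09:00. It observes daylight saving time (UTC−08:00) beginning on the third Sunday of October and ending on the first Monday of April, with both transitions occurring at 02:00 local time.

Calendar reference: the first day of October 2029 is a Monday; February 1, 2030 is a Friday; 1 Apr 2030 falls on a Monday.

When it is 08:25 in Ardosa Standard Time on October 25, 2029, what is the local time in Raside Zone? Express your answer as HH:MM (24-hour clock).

18:55

1 October 2029 is a Monday, so the first Sunday is October 7.
1 February 2030 is a Friday, so the first Sunday is February 3 and the third is February 17.
Daylight saving runs 7 October 2029 – 17 February 2030; October 25, 2029 is inside that window, so Ardosa Standard Time is at UTC+05:30.
08:25 Ardosa Standard Time − 5h30m = 02:55 UTC.
1 October 2029 is a Monday, so the first Sunday is October 7 and the third is October 21.
1 April 2030 is a Monday, so the first Monday is April 1.
At the standard offset (UTC−09:00), 02:55 UTC − 9h = 17:55 Raside Zone standard time (rolling into the previous day, 24 October 2029).
The standard-time date in Raside Zone, October 24, 2029, falls between 21 October 2029 and 1 April 2030, so daylight saving is in effect and Raside Zone is at UTC−08:00.
02:55 UTC − 8h = 18:55 Raside Zone (rolling into the previous day, 24 October 2029).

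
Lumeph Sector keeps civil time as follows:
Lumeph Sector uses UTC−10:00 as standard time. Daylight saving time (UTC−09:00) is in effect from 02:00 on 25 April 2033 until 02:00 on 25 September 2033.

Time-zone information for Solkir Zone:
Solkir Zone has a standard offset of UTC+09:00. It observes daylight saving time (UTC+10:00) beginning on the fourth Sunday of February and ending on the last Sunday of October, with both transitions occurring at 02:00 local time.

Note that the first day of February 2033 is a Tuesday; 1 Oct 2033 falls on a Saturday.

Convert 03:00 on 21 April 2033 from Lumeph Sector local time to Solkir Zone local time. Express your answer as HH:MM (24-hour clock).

21 April 2033 does not fall between 25 April and 25 September, so daylight saving is not in effect and Lumeph Sector is at UTC−10:00.
03:00 Lumeph Sector + 10h = 13:00 UTC.
1 February 2033 is a Tuesday, so the first Sunday is February 6 and the fourth is February 27.
1 October 2033 is a Saturday, so Sundays fall on 2, 9, 16, 23, 30; the last is October 30.
At the standard offset (UTC+09:00), 13:00 UTC + 9h = 22:00 Solkir Zone standard time.
Daylight saving runs 27 February – 30 October; the standard-time date in Solkir Zone, 21 April 2033, is inside that window, so Solkir Zone is at UTC+10:00.
13:00 UTC + 10h = 23:00 Solkir Zone.

23:00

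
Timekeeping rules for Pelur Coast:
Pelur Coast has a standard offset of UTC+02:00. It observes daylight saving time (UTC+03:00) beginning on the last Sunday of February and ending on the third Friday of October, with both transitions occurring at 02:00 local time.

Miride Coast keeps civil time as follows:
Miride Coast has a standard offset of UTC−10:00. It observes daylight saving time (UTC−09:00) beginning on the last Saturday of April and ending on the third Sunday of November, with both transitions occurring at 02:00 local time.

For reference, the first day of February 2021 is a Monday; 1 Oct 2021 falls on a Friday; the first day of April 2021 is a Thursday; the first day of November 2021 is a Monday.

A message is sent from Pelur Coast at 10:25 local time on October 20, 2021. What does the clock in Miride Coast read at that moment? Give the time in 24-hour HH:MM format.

23:25

1 February 2021 is a Monday, so Sundays fall on 7, 14, 21, 28; the last is February 28.
1 October 2021 is a Friday, so the first Friday is October 1 and the third is October 15.
Daylight saving runs 28 February – 15 October; October 20, 2021 is outside that window, so Pelur Coast is on standard time at UTC+02:00.
10:25 Pelur Coast − 2h = 08:25 UTC.
1 April 2021 is a Thursday, so Saturdays fall on 3, 10, 17, 24; the last is April 24.
1 November 2021 is a Monday, so the first Sunday is November 7 and the third is November 21.
At the standard offset (UTC−10:00), 08:25 UTC − 10h = 22:25 Miride Coast standard time (rolling into the previous day, 19 October 2021).
The standard-time date in Miride Coast, October 19, 2021, falls between 24 April and 21 November, so daylight saving is in effect and Miride Coast is at UTC−09:00.
08:25 UTC − 9h = 23:25 Miride Coast (rolling into the previous day, 19 October 2021).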